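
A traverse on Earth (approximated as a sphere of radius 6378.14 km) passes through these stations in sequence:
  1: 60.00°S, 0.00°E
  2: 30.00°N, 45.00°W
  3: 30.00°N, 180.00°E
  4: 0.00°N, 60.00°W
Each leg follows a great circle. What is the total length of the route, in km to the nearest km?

Leg 1→2: central angle 1.6980 rad, distance 10829.9 km.
Leg 2→3: central angle 1.8549 rad, distance 11831.0 km.
Leg 3→4: central angle 2.0186 rad, distance 12875.1 km.
Total: 10829.9 + 11831.0 + 12875.1 ≈ 35536 km.

35536 km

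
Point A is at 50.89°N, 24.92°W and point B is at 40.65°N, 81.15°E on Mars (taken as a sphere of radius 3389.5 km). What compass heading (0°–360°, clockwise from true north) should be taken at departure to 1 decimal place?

With φ₁ = 0.8882, φ₂ = 0.7095, Δλ = 1.8513 rad, the forward-azimuth formula gives
θ = atan2( sin Δλ cos φ₂ , cos φ₁ sin φ₂ − sin φ₁ cos φ₂ cos Δλ ) = atan2(0.7291, 0.5739) = 51.79°.
So the initial bearing is 51.8°.

51.8°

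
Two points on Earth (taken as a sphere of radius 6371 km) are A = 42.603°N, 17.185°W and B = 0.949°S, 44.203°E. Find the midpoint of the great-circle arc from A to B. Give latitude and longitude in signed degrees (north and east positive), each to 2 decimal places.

23.78°, 18.66°

The central angle between A and B is δ = 1.2226 rad.
With f = 0.5, the slerp weights are sin((1−f)δ)/sin δ = 0.6106 and sin(fδ)/sin δ = 0.6106.
Weighted sum of the unit vectors: (0.6106)·(0.7032,-0.2175,0.6769) + (0.6106)·(0.7168,0.6971,-0.0166) = (0.8670, 0.2928, 0.4032).
Converting back: φ = atan2(z, √(x²+y²)) = 23.78°, λ = atan2(y, x) = 18.66°.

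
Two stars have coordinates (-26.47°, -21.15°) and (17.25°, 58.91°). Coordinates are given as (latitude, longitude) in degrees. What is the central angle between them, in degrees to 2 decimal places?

89.12°

In radians: φ₁ = -0.4620, φ₂ = 0.3011, Δλ = 80.060° = 1.3973 rad.
cos c = sin φ₁ sin φ₂ + cos φ₁ cos φ₂ cos Δλ = (-0.4457)(0.2965) + (0.8952)(0.9550)(0.1726) = 0.01539,
so c = arccos(0.01539) = 1.55540 rad.
So the angular separation is 89.12°.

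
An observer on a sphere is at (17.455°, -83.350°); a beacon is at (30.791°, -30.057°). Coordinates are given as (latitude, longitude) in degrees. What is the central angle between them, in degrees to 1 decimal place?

50.0°

Let φ₁ = 0.3046 rad, φ₂ = 0.5374 rad, and Δλ = 0.9301 rad.
Haversine: a = sin²(Δφ/2) + cos φ₁ cos φ₂ sin²(Δλ/2) = 0.0135 + (0.9540)(0.8590)(0.2011) = 0.17831.
Central angle c = 2·arcsin(√a) = 0.87190 rad.
So the angular separation is 50.0°.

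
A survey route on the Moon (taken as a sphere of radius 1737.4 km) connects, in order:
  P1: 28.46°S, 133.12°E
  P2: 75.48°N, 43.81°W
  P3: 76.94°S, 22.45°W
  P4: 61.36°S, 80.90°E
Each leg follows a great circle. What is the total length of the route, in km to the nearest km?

9696 km

Leg P1→P2: central angle 2.3205 rad, distance 4031.6 km.
Leg P2→P3: central angle 2.6687 rad, distance 4636.6 km.
Leg P3→P4: central angle 0.5918 rad, distance 1028.2 km.
Total: 4031.6 + 4636.6 + 1028.2 ≈ 9696 km.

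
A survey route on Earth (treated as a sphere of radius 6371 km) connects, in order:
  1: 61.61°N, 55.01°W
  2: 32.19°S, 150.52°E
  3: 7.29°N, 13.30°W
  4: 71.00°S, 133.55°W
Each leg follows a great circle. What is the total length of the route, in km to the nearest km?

44878 km

Leg 1→2: central angle 2.5531 rad, distance 16265.5 km.
Leg 2→3: central angle 2.6337 rad, distance 16779.6 km.
Leg 3→4: central angle 1.8574 rad, distance 11833.3 km.
Total: 16265.5 + 16779.6 + 11833.3 ≈ 44878 km.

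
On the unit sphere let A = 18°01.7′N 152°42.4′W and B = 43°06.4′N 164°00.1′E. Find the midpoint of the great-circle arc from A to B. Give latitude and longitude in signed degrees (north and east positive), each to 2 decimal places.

The central angle between A and B is δ = 0.7716 rad.
With f = 0.5, the slerp weights are sin((1−f)δ)/sin δ = 0.5397 and sin(fδ)/sin δ = 0.5397.
Weighted sum of the unit vectors: (0.5397)·(-0.8450,-0.4360,0.3095) + (0.5397)·(-0.7018,0.2012,0.6834) = (-0.8348, -0.1267, 0.5358).
Converting back: φ = atan2(z, √(x²+y²)) = 32.40°, λ = atan2(y, x) = -171.37°.

32.40°, -171.37°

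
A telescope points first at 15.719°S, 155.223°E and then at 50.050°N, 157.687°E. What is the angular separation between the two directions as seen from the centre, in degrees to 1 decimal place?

65.8°

In radians: φ₁ = -0.2743, φ₂ = 0.8735, Δλ = 2.464° = 0.0430 rad.
Haversine: a = sin²(Δφ/2) + cos φ₁ cos φ₂ sin²(Δλ/2) = 0.2948 + (0.9626)(0.6421)(0.0005) = 0.29508.
Central angle c = 2·arcsin(√a) = 1.14851 rad.
So the angular separation is 65.8°.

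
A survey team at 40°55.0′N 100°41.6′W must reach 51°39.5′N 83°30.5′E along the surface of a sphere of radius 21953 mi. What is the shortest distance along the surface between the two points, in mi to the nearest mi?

33469 mi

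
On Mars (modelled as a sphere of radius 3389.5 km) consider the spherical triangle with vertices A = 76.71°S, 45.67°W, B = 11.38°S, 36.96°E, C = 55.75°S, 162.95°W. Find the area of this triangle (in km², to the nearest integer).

Side lengths (central angles): a = 1.9344, b = 0.7300, c = 1.3480 rad; semiperimeter s = 2.0062.
By l'Huilier's theorem, tan(E/4) = √[tan(s/2) tan((s−a)/2) tan((s−b)/2) tan((s−c)/2)], giving spherical excess E = 0.4755 rad.
Area = E·R² = 0.4755 × (3389.5)² ≈ 5463279 km².

5463279 km²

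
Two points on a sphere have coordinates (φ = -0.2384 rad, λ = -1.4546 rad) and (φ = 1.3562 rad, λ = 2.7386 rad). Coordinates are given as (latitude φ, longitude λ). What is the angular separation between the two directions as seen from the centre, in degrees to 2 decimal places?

109.48°

With latitudes φ₁ = -13.659°, φ₂ = 77.705° and longitude difference Δλ = -119.747°:
Haversine: a = sin²(Δφ/2) + cos φ₁ cos φ₂ sin²(Δλ/2) = 0.5119 + (0.9717)(0.2130)(0.7481) = 0.66670.
Central angle c = 2·arcsin(√a) = 1.91071 rad.
So the angular separation is 109.48°.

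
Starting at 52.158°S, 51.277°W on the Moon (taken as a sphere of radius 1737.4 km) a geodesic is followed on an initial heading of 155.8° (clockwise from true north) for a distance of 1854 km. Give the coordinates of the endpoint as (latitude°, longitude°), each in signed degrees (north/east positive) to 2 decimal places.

-60.60°, 81.72°

Angular distance δ = d/R = 1854/1737.4 = 1.06711 rad; initial bearing θ = 2.7192 rad.
sin φ₂ = sin φ₁ cos δ + cos φ₁ sin δ cos θ = (-0.7897)(0.4827) + (0.6135)(0.8758)(-0.9121) = -0.8712, so φ₂ = -60.60°.
Δλ = atan2(sin θ sin δ cos φ₁, cos δ − sin φ₁ sin φ₂) = atan2(0.2203, -0.2054) = 132.997°.
λ₂ = -51.277° + 132.997° = 81.72°.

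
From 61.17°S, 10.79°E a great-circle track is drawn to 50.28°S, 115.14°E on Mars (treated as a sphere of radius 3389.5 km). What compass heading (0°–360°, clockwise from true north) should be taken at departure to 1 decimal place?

With φ₁ = -1.0676, φ₂ = -0.8776, Δλ = 1.8213 rad, the forward-azimuth formula gives
θ = atan2( sin Δλ cos φ₂ , cos φ₁ sin φ₂ − sin φ₁ cos φ₂ cos Δλ ) = atan2(0.6191, -0.5097) = 129.46°.
So the initial bearing is 129.5°.

129.5°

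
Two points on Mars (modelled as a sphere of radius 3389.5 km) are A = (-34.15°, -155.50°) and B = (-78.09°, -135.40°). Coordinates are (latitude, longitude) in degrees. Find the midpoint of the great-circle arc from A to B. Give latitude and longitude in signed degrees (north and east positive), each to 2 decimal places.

-56.38°, -151.53°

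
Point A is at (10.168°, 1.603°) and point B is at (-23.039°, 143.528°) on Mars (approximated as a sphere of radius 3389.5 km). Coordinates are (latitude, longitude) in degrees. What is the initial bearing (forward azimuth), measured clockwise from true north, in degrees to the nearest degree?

114°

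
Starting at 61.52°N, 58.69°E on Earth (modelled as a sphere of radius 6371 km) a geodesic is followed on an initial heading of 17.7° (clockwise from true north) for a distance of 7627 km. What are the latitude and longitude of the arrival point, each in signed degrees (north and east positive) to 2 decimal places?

Angular distance δ = d/R = 7627/6371 = 1.19714 rad; initial bearing θ = 0.3089 rad.
sin φ₂ = sin φ₁ cos δ + cos φ₁ sin δ cos θ = (0.8790)(0.3650) + (0.4769)(0.9310)(0.9527) = 0.7438, so φ₂ = 48.05°.
Δλ = atan2(sin θ sin δ cos φ₁, cos δ − sin φ₁ sin φ₂) = atan2(0.1350, -0.2888) = 154.946°.
λ₂ = 58.690° + 154.946° = 213.64° → -146.36° after wrapping to (−180°, 180°].

48.05°, -146.36°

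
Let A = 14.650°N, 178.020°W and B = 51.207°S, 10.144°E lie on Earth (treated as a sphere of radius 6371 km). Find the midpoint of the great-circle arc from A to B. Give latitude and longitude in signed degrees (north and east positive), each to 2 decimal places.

The central angle between A and B is δ = 2.4933 rad.
With f = 0.5, the slerp weights are sin((1−f)δ)/sin δ = 1.5699 and sin(fδ)/sin δ = 1.5699.
Weighted sum of the unit vectors: (1.5699)·(-0.9669,-0.0334,0.2529) + (1.5699)·(0.6167,0.1103,-0.7794) = (-0.5498, 0.1207, -0.8265).
Converting back: φ = atan2(z, √(x²+y²)) = -55.75°, λ = atan2(y, x) = 167.61°.

-55.75°, 167.61°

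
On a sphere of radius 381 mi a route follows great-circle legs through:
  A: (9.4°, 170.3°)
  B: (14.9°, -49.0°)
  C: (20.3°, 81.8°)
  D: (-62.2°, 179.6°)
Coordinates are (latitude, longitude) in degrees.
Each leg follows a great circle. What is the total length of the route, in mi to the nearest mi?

Leg A→B: central angle 2.3403 rad, distance 891.7 mi.
Leg B→C: central angle 2.0979 rad, distance 799.3 mi.
Leg C→D: central angle 1.9458 rad, distance 741.3 mi.
Total: 891.7 + 799.3 + 741.3 ≈ 2432 mi.

2432 mi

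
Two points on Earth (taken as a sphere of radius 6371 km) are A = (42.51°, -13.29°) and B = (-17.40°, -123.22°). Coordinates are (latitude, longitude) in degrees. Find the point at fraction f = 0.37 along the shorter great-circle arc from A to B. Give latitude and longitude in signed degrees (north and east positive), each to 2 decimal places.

29.59°, -64.95°

Central angle δ = 2.0285 rad. Interpolating on the sphere with fraction f = 0.37:
P = [sin((1−f)δ)·A + sin(fδ)·B] / sin δ = 1.0672·A + 0.7603·B in Cartesian coordinates,
giving P = (0.3682, -0.7878, 0.4938), i.e. latitude 29.59°, longitude -64.95°.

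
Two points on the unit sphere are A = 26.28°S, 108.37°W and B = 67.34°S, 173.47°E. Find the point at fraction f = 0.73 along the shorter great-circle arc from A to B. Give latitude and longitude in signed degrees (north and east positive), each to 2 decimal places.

-62.20°, -148.84°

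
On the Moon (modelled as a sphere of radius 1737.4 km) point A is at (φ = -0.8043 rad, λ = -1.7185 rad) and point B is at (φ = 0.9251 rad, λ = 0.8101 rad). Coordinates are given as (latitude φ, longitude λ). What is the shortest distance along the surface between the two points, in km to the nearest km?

4744 km

In radians: φ₁ = -0.8043, φ₂ = 0.9251, Δλ = 144.878° = 2.5286 rad.
Haversine: a = sin²(Δφ/2) + cos φ₁ cos φ₂ sin²(Δλ/2) = 0.5790 + (0.6936)(0.6018)(0.9090) = 0.95836.
Central angle c = 2·arcsin(√a) = 2.73059 rad.
Distance = R·c = 1737.4 × 2.7306 ≈ 4744 km.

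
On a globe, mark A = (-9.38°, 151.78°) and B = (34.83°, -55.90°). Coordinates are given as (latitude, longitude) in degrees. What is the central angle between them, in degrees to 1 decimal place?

144.1°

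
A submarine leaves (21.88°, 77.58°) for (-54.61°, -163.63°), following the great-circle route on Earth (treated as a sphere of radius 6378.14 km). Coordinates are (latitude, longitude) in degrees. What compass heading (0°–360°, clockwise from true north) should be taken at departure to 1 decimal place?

Δλ = 118.790° = 2.0733 rad.
y = sin Δλ · cos φ₂ = (0.8764)(0.5791) = 0.5076
x = cos φ₁ sin φ₂ − sin φ₁ cos φ₂ cos Δλ = (0.9280)(-0.8152) − (0.3727)(0.5791)(-0.4816) = -0.6526
θ = atan2(y, x) = 142.12°, so the bearing is 142.1°.

142.1°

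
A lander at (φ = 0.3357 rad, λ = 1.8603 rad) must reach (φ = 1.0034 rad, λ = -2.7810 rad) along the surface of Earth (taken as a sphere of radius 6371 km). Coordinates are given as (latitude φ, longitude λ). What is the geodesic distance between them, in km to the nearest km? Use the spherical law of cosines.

With latitudes φ₁ = 19.234°, φ₂ = 57.491° and longitude difference Δλ = 94.073°:
cos c = sin φ₁ sin φ₂ + cos φ₁ cos φ₂ cos Δλ = (0.3294)(0.8433) + (0.9442)(0.5374)(-0.0710) = 0.24177,
so c = arccos(0.24177) = 1.32661 rad.
Distance = R·c = 6371 × 1.3266 ≈ 8452 km.

8452 km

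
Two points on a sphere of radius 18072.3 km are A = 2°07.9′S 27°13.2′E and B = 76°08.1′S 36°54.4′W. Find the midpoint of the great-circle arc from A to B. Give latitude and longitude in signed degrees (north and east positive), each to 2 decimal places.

-41.87°, 16.17°

The central angle between A and B is δ = 1.4297 rad.
With f = 0.5, the slerp weights are sin((1−f)δ)/sin δ = 0.6621 and sin(fδ)/sin δ = 0.6621.
Weighted sum of the unit vectors: (0.6621)·(0.8886,0.4571,-0.0372) + (0.6621)·(0.1916,-0.1439,-0.9709) = (0.7152, 0.2074, -0.6674).
Converting back: φ = atan2(z, √(x²+y²)) = -41.87°, λ = atan2(y, x) = 16.17°.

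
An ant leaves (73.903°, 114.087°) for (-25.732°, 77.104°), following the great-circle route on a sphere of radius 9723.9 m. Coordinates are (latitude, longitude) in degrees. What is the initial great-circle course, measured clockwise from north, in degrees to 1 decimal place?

With φ₁ = 1.2899, φ₂ = -0.4491, Δλ = -0.6455 rad, the forward-azimuth formula gives
θ = atan2( sin Δλ cos φ₂ , cos φ₁ sin φ₂ − sin φ₁ cos φ₂ cos Δλ ) = atan2(-0.5419, -0.8118) = -146.27°.
Adding 360° brings this into [0°, 360°): 213.7°.

213.7°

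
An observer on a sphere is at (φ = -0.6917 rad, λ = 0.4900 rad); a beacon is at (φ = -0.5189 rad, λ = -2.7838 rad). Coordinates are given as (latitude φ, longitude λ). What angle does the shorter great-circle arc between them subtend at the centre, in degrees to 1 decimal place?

110.3°

Let φ₁ = -0.6917 rad, φ₂ = -0.5189 rad, and Δλ = 3.0094 rad.
Haversine: a = sin²(Δφ/2) + cos φ₁ cos φ₂ sin²(Δλ/2) = 0.0074 + (0.7702)(0.8684)(0.9956) = 0.67331.
Central angle c = 2·arcsin(√a) = 1.92476 rad.
So the angular separation is 110.3°.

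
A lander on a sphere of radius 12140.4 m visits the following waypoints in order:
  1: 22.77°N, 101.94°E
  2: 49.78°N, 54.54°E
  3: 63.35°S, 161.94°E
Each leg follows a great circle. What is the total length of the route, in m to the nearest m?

Leg 1→2: central angle 0.7974 rad, distance 9681.3 m.
Leg 2→3: central angle 2.4482 rad, distance 29721.8 m.
Total: 9681.3 + 29721.8 ≈ 39403 m.

39403 m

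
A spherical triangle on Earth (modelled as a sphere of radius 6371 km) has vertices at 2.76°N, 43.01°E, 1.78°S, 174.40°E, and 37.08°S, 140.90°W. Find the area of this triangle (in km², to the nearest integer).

108686517 km²

Side lengths (central angles): a = 0.9453, b = 2.5393, c = 2.2937 rad; semiperimeter s = 2.8892.
By l'Huilier's theorem, tan(E/4) = √[tan(s/2) tan((s−a)/2) tan((s−b)/2) tan((s−c)/2)], giving spherical excess E = 2.6777 rad.
Area = E·R² = 2.6777 × (6371)² ≈ 108686517 km².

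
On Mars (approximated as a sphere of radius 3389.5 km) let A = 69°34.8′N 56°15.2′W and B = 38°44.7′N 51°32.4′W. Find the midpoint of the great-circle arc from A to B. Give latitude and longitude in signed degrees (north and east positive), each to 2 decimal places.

The central angle between A and B is δ = 0.5400 rad.
With f = 0.5, the slerp weights are sin((1−f)δ)/sin δ = 0.5188 and sin(fδ)/sin δ = 0.5188.
Weighted sum of the unit vectors: (0.5188)·(0.1938,-0.2901,0.9372) + (0.5188)·(0.4851,-0.6107,0.6259) = (0.3522, -0.4673, 0.8109).
Converting back: φ = atan2(z, √(x²+y²)) = 54.18°, λ = atan2(y, x) = -53.00°.

54.18°, -53.00°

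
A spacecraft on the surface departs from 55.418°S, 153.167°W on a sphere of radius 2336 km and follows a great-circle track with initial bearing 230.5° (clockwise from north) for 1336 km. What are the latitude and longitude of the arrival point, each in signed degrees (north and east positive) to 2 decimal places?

-62.59°, 141.73°

Angular distance δ = d/R = 1336/2336 = 0.57192 rad; initial bearing θ = 4.0230 rad.
sin φ₂ = sin φ₁ cos δ + cos φ₁ sin δ cos θ = (-0.8233)(0.8409) + (0.5676)(0.5412)(-0.6361) = -0.8877, so φ₂ = -62.59°.
Δλ = atan2(sin θ sin δ cos φ₁, cos δ − sin φ₁ sin φ₂) = atan2(-0.2370, 0.1100) = -65.105°.
λ₂ = -153.167° − 65.105° = -218.27° → 141.73° after wrapping to (−180°, 180°].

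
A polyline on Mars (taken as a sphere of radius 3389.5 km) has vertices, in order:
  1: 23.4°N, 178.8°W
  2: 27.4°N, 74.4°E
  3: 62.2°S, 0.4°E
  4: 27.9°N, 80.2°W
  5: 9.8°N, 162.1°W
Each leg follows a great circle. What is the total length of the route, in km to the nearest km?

22992 km

Leg 1→2: central angle 1.6236 rad, distance 5503.0 km.
Leg 2→3: central angle 1.8681 rad, distance 6332.0 km.
Leg 3→4: central angle 1.9247 rad, distance 6523.9 km.
Leg 4→5: central angle 1.3670 rad, distance 4633.6 km.
Total: 5503.0 + 6332.0 + 6523.9 + 4633.6 ≈ 22992 km.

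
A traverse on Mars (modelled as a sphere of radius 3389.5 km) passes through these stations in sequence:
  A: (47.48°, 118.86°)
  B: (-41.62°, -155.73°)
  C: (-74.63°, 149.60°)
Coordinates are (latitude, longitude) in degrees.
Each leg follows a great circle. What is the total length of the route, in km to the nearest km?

9327 km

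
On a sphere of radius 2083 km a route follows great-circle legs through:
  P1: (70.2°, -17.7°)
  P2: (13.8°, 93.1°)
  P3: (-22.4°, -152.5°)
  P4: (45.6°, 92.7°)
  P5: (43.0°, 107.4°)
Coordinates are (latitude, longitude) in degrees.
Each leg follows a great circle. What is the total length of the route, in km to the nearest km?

12182 km

Leg P1→P2: central angle 1.4630 rad, distance 3047.4 km.
Leg P2→P3: central angle 2.0508 rad, distance 4271.9 km.
Leg P3→P4: central angle 2.1455 rad, distance 4469.1 km.
Leg P4→P5: central angle 0.1888 rad, distance 393.4 km.
Total: 3047.4 + 4271.9 + 4469.1 + 393.4 ≈ 12182 km.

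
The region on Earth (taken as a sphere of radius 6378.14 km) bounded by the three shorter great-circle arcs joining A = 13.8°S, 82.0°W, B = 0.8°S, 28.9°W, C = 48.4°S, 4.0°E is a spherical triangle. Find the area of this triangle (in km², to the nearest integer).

21958415 km²

Side lengths (central angles): a = 0.9669, b = 1.3455, c = 0.9442 rad; semiperimeter s = 1.6284.
By l'Huilier's theorem, tan(E/4) = √[tan(s/2) tan((s−a)/2) tan((s−b)/2) tan((s−c)/2)], giving spherical excess E = 0.5398 rad.
Area = E·R² = 0.5398 × (6378.14)² ≈ 21958415 km².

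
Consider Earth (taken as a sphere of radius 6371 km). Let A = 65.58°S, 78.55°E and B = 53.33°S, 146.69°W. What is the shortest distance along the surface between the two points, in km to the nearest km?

6248 km

Let φ₁ = -1.1446 rad, φ₂ = -0.9308 rad, and Δλ = 2.3520 rad.
Haversine: a = sin²(Δφ/2) + cos φ₁ cos φ₂ sin²(Δλ/2) = 0.0114 + (0.4134)(0.5972)(0.8521) = 0.22176.
Central angle c = 2·arcsin(√a) = 0.98065 rad.
Distance = R·c = 6371 × 0.9806 ≈ 6248 km.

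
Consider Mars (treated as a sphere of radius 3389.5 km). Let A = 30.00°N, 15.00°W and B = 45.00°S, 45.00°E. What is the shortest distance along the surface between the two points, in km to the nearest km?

With latitudes φ₁ = 30.000°, φ₂ = -45.000° and longitude difference Δλ = 60.000°:
cos c = sin φ₁ sin φ₂ + cos φ₁ cos φ₂ cos Δλ = (0.5000)(-0.7071) + (0.8660)(0.7071)(0.5000) = -0.04737,
so c = arccos(-0.04737) = 1.61818 rad.
Distance = R·c = 3389.5 × 1.6182 ≈ 5485 km.

5485 km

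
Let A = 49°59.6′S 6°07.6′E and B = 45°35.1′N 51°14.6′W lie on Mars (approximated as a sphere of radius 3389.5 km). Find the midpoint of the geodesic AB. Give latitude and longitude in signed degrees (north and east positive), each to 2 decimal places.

Central angle δ = 1.8802 rad. Interpolating on the sphere with fraction f = 0.5:
P = [sin((1−f)δ)·A + sin(fδ)·B] / sin δ = 0.8479·A + 0.8479·B in Cartesian coordinates,
giving P = (0.9135, -0.4046, -0.0438), i.e. latitude -2.51°, longitude -23.89°.

-2.51°, -23.89°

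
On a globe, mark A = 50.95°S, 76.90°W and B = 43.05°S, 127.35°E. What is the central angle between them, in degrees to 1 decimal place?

Let φ₁ = -0.8892 rad, φ₂ = -0.7514 rad, and Δλ = -2.7184 rad.
Haversine: a = sin²(Δφ/2) + cos φ₁ cos φ₂ sin²(Δλ/2) = 0.0047 + (0.6300)(0.7308)(0.9559) = 0.44481.
Central angle c = 2·arcsin(√a) = 1.46019 rad.
So the angular separation is 83.7°.

83.7°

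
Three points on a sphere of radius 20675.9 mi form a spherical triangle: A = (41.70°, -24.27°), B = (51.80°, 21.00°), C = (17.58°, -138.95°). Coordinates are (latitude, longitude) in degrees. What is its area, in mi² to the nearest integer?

272161115 mi²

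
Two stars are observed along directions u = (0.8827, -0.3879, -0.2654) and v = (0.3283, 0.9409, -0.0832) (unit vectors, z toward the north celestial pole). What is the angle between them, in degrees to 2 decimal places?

93.04°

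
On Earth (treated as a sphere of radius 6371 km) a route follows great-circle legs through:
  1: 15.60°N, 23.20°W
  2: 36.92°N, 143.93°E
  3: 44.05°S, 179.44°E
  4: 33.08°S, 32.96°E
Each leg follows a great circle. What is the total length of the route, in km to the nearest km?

Leg 1→2: central angle 2.2008 rad, distance 14021.2 km.
Leg 2→3: central angle 1.5207 rad, distance 9688.3 km.
Leg 3→4: central angle 1.6937 rad, distance 10790.5 km.
Total: 14021.2 + 9688.3 + 10790.5 ≈ 34500 km.

34500 km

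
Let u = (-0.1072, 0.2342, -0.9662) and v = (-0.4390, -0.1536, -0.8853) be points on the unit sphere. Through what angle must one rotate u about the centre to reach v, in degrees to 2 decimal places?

u·v = 0.8665; |u| = 0.9999, |v| = 1.0000.
cos θ = (u·v)/(|u||v|) = 0.8665, so θ = 29.95°.

29.95°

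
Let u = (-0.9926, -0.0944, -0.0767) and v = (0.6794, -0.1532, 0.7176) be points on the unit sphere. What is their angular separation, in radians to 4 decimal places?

u·v = -0.7150; |u| = 1.0000, |v| = 1.0000.
cos θ = (u·v)/(|u||v|) = -0.7149, so θ = 2.3673 rad.

2.3673 rad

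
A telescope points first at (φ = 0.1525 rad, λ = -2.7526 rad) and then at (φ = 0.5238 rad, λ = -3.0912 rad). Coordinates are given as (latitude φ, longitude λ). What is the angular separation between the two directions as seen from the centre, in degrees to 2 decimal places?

27.96°

With latitudes φ₁ = 8.738°, φ₂ = 30.012° and longitude difference Δλ = -19.400°:
Haversine: a = sin²(Δφ/2) + cos φ₁ cos φ₂ sin²(Δλ/2) = 0.0341 + (0.9884)(0.8659)(0.0284) = 0.05837.
Central angle c = 2·arcsin(√a) = 0.48803 rad.
So the angular separation is 27.96°.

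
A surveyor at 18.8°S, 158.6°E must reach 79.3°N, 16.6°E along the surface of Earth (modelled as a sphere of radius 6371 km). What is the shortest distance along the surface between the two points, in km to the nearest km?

13018 km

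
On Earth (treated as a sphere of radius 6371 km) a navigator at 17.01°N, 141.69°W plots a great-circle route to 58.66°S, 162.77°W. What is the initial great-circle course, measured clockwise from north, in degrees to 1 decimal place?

With φ₁ = 0.2969, φ₂ = -1.0238, Δλ = -0.3679 rad, the forward-azimuth formula gives
θ = atan2( sin Δλ cos φ₂ , cos φ₁ sin φ₂ − sin φ₁ cos φ₂ cos Δλ ) = atan2(-0.1871, -0.9587) = -168.96°.
Adding 360° brings this into [0°, 360°): 191.0°.

191.0°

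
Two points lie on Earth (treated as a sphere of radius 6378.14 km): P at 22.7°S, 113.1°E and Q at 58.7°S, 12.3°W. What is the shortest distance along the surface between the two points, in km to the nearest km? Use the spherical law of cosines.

9686 km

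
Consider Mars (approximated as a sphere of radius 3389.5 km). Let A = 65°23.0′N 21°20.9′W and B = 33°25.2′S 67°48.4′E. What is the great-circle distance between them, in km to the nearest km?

Let φ₁ = 1.1412 rad, φ₂ = -0.5833 rad, and Δλ = 1.5560 rad.
cos c = sin φ₁ sin φ₂ + cos φ₁ cos φ₂ cos Δλ = (0.9091)(-0.5508) + (0.4165)(0.8347)(0.0147) = -0.49559,
so c = arccos(-0.49559) = 2.08931 rad.
Distance = R·c = 3389.5 × 2.0893 ≈ 7082 km.

7082 km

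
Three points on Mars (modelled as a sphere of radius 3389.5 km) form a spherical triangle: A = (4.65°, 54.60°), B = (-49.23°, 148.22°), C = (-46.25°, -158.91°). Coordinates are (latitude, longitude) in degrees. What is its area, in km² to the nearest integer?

3198469 km²

Side lengths (central angles): a = 0.6100, b = 2.2565, c = 1.6735 rad; semiperimeter s = 2.2700.
By l'Huilier's theorem, tan(E/4) = √[tan(s/2) tan((s−a)/2) tan((s−b)/2) tan((s−c)/2)], giving spherical excess E = 0.2784 rad.
Area = E·R² = 0.2784 × (3389.5)² ≈ 3198469 km².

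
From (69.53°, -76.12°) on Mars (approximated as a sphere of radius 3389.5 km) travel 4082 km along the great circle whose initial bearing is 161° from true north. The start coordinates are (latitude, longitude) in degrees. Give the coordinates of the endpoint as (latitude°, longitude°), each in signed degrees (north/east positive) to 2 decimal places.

1.55°, -58.42°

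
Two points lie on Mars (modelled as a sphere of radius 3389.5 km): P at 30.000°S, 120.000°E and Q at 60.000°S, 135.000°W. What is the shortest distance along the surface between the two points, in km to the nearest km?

Let φ₁ = -0.5236 rad, φ₂ = -1.0472 rad, and Δλ = 1.8326 rad.
Haversine: a = sin²(Δφ/2) + cos φ₁ cos φ₂ sin²(Δλ/2) = 0.0670 + (0.8660)(0.5000)(0.6294) = 0.33953.
Central angle c = 2·arcsin(√a) = 1.24407 rad.
Distance = R·c = 3389.5 × 1.2441 ≈ 4217 km.

4217 km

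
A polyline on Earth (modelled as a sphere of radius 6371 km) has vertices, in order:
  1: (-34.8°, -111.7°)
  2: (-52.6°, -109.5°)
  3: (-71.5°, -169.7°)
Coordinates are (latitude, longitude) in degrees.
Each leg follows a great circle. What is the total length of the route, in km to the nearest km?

Leg 1→2: central angle 0.3119 rad, distance 1986.9 km.
Leg 2→3: central angle 0.5564 rad, distance 3545.1 km.
Total: 1986.9 + 3545.1 ≈ 5532 km.

5532 km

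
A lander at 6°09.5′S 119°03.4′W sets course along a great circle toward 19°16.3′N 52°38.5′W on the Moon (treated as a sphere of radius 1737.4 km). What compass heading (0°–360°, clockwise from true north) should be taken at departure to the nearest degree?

67°

With φ₁ = -0.1075, φ₂ = 0.3364, Δλ = 1.1592 rad, the forward-azimuth formula gives
θ = atan2( sin Δλ cos φ₂ , cos φ₁ sin φ₂ − sin φ₁ cos φ₂ cos Δλ ) = atan2(0.8651, 0.3687) = 66.92°.
So the initial bearing is 67°.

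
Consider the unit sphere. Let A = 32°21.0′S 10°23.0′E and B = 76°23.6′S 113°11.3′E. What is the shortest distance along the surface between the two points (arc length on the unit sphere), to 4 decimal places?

In radians: φ₁ = -0.5646, φ₂ = -1.3333, Δλ = 102.805° = 1.7943 rad.
Haversine: a = sin²(Δφ/2) + cos φ₁ cos φ₂ sin²(Δλ/2) = 0.1406 + (0.8448)(0.2353)(0.6108) = 0.26199.
Central angle c = 2·arcsin(√a) = 1.07467 rad.
On the unit sphere the arc length equals the central angle: 1.0747.

1.0747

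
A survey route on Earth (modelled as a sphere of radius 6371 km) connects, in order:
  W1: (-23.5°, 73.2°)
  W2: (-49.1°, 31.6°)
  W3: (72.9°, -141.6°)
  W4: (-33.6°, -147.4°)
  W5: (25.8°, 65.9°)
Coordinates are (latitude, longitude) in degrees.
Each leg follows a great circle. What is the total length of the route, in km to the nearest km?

Leg W1→W2: central angle 0.7221 rad, distance 4600.7 km.
Leg W2→W3: central angle 2.7229 rad, distance 17347.3 km.
Leg W3→W4: central angle 1.8601 rad, distance 11850.6 km.
Leg W4→W5: central angle 2.6212 rad, distance 16699.6 km.
Total: 4600.7 + 17347.3 + 11850.6 + 16699.6 ≈ 50498 km.

50498 km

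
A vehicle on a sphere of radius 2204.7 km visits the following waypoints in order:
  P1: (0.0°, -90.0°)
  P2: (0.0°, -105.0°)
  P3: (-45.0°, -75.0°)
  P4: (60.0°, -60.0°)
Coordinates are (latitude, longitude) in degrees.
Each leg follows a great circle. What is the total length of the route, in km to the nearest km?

Leg P1→P2: central angle 0.2618 rad, distance 577.2 km.
Leg P2→P3: central angle 0.9117 rad, distance 2010.1 km.
Leg P3→P4: central angle 1.8451 rad, distance 4067.9 km.
Total: 577.2 + 2010.1 + 4067.9 ≈ 6655 km.

6655 km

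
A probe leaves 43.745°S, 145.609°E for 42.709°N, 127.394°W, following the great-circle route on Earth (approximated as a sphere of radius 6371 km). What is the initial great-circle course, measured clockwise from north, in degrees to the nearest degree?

55°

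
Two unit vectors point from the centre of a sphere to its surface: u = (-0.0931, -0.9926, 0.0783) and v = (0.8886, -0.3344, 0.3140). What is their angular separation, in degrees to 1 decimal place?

74.1°

u·v = 0.2738; |u| = 1.0000, |v| = 1.0000.
cos θ = (u·v)/(|u||v|) = 0.2738, so θ = 74.1°.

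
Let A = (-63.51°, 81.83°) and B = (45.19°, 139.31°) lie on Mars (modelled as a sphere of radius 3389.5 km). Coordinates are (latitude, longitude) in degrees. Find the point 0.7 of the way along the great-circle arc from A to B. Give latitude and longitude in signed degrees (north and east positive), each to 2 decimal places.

Central angle δ = 2.0555 rad. Interpolating on the sphere with fraction f = 0.7:
P = [sin((1−f)δ)·A + sin(fδ)·B] / sin δ = 0.6536·A + 1.1204·B in Cartesian coordinates,
giving P = (-0.5573, 0.8034, 0.2099), i.e. latitude 12.11°, longitude 124.75°.

12.11°, 124.75°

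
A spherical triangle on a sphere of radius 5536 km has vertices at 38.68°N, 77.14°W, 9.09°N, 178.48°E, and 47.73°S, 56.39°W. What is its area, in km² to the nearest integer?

67553823 km²

Side lengths (central angles): a = 2.0934, b = 1.5422, c = 1.6636 rad; semiperimeter s = 2.6496.
By l'Huilier's theorem, tan(E/4) = √[tan(s/2) tan((s−a)/2) tan((s−b)/2) tan((s−c)/2)], giving spherical excess E = 2.2042 rad.
Area = E·R² = 2.2042 × (5536)² ≈ 67553823 km².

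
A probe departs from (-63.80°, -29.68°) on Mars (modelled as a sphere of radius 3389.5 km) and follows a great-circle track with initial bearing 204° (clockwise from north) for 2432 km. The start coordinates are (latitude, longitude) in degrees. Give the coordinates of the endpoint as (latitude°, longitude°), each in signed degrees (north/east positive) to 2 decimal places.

-70.26°, -157.33°

Angular distance δ = d/R = 2432/3389.5 = 0.71751 rad; initial bearing θ = 3.5605 rad.
sin φ₂ = sin φ₁ cos δ + cos φ₁ sin δ cos θ = (-0.8973)(0.7534) + (0.4415)(0.6575)(-0.9135) = -0.9412, so φ₂ = -70.26°.
Δλ = atan2(sin θ sin δ cos φ₁, cos δ − sin φ₁ sin φ₂) = atan2(-0.1181, -0.0911) = -127.647°.
λ₂ = -29.680° − 127.647° = -157.33°.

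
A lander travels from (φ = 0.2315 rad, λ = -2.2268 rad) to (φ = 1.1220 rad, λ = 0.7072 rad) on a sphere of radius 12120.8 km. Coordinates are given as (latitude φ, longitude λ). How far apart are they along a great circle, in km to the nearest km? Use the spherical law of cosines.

With latitudes φ₁ = 13.264°, φ₂ = 64.286° and longitude difference Δλ = 168.106°:
cos c = sin φ₁ sin φ₂ + cos φ₁ cos φ₂ cos Δλ = (0.2294)(0.9010) + (0.9733)(0.4339)(-0.9785) = -0.20652,
so c = arccos(-0.20652) = 1.77882 rad.
Distance = R·c = 12120.8 × 1.7788 ≈ 21561 km.

21561 km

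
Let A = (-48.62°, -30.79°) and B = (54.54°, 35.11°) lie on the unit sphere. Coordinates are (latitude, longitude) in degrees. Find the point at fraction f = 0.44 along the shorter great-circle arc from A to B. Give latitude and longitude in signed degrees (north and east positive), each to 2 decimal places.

-2.93°, -3.02°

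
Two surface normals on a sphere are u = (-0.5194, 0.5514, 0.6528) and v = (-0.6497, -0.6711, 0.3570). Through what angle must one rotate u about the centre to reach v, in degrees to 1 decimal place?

u·v = 0.2005; |u| = 1.0000, |v| = 1.0000.
cos θ = (u·v)/(|u||v|) = 0.2005, so θ = 78.4°.

78.4°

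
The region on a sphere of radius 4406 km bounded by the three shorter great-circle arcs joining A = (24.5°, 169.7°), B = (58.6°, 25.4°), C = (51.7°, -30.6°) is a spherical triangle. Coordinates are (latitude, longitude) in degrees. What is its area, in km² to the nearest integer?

Side lengths (central angles): a = 0.5540, b = 1.7757, c = 1.6018 rad; semiperimeter s = 1.9658.
By l'Huilier's theorem, tan(E/4) = √[tan(s/2) tan((s−a)/2) tan((s−b)/2) tan((s−c)/2)], giving spherical excess E = 0.5947 rad.
Area = E·R² = 0.5947 × (4406)² ≈ 11544355 km².

11544355 km²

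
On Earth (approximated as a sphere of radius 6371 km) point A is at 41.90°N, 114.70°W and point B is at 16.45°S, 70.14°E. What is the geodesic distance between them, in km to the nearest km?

17148 km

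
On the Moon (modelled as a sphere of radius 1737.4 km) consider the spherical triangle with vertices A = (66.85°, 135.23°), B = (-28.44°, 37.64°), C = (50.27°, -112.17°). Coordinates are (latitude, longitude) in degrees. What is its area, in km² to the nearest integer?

Side lengths (central angles): a = 2.5907, b = 0.9140, c = 2.0755 rad; semiperimeter s = 2.7901.
By l'Huilier's theorem, tan(E/4) = √[tan(s/2) tan((s−a)/2) tan((s−b)/2) tan((s−c)/2)], giving spherical excess E = 1.9667 rad.
Area = E·R² = 1.9667 × (1737.4)² ≈ 5936475 km².

5936475 km²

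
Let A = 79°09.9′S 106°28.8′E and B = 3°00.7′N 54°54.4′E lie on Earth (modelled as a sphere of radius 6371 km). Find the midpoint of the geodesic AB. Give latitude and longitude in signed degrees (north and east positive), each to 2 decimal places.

-39.57°, 62.43°

The central angle between A and B is δ = 1.5057 rad.
With f = 0.5, the slerp weights are sin((1−f)δ)/sin δ = 0.6852 and sin(fδ)/sin δ = 0.6852.
Weighted sum of the unit vectors: (0.6852)·(-0.0533,0.1803,-0.9822) + (0.6852)·(0.5741,0.8171,0.0525) = (0.3568, 0.6833, -0.6370).
Converting back: φ = atan2(z, √(x²+y²)) = -39.57°, λ = atan2(y, x) = 62.43°.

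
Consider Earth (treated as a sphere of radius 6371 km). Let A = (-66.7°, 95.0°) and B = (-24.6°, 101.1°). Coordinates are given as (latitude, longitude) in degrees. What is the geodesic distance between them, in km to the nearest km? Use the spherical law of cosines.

With latitudes φ₁ = -66.700°, φ₂ = -24.600° and longitude difference Δλ = 6.100°:
cos c = sin φ₁ sin φ₂ + cos φ₁ cos φ₂ cos Δλ = (-0.9184)(-0.4163) + (0.3955)(0.9092)(0.9943) = 0.73994,
so c = arccos(0.73994) = 0.73782 rad.
Distance = R·c = 6371 × 0.7378 ≈ 4701 km.

4701 km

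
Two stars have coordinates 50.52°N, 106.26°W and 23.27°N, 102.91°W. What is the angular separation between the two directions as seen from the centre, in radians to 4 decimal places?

0.4778 rad

Let φ₁ = 0.8817 rad, φ₂ = 0.4061 rad, and Δλ = 0.0585 rad.
Haversine: a = sin²(Δφ/2) + cos φ₁ cos φ₂ sin²(Δλ/2) = 0.0555 + (0.6358)(0.9187)(0.0009) = 0.05599.
Central angle c = 2·arcsin(√a) = 0.47778 rad.
So the angular separation is 0.4778 rad.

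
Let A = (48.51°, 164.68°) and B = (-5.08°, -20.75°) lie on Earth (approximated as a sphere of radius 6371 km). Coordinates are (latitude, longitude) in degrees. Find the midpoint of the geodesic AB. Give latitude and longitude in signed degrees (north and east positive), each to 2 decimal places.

The central angle between A and B is δ = 2.3793 rad.
With f = 0.5, the slerp weights are sin((1−f)δ)/sin δ = 1.3441 and sin(fδ)/sin δ = 1.3441.
Weighted sum of the unit vectors: (1.3441)·(-0.6389,0.1750,0.7491) + (1.3441)·(0.9315,-0.3529,-0.0885) = (0.3932, -0.2391, 0.8878).
Converting back: φ = atan2(z, √(x²+y²)) = 62.60°, λ = atan2(y, x) = -31.30°.

62.60°, -31.30°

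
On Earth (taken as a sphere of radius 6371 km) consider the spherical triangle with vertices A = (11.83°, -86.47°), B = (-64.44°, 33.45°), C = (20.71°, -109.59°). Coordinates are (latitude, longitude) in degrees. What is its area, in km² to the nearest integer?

Side lengths (central angles): a = 2.2673, b = 0.4166, c = 1.9775 rad; semiperimeter s = 2.3307.
By l'Huilier's theorem, tan(E/4) = √[tan(s/2) tan((s−a)/2) tan((s−b)/2) tan((s−c)/2)], giving spherical excess E = 0.5438 rad.
Area = E·R² = 0.5438 × (6371)² ≈ 22071980 km².

22071980 km²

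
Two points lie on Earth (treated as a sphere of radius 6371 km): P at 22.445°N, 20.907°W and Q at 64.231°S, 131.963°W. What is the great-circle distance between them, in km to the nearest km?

With latitudes φ₁ = 22.445°, φ₂ = -64.231° and longitude difference Δλ = -111.056°:
Haversine: a = sin²(Δφ/2) + cos φ₁ cos φ₂ sin²(Δλ/2) = 0.4710 + (0.9242)(0.4347)(0.6796) = 0.74410.
Central angle c = 2·arcsin(√a) = 2.08081 rad.
Distance = R·c = 6371 × 2.0808 ≈ 13257 km.

13257 km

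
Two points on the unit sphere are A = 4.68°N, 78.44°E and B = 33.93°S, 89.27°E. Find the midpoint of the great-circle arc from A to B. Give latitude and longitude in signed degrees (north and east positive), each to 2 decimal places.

-14.69°, 83.36°

The central angle between A and B is δ = 0.6971 rad.
With f = 0.5, the slerp weights are sin((1−f)δ)/sin δ = 0.5320 and sin(fδ)/sin δ = 0.5320.
Weighted sum of the unit vectors: (0.5320)·(0.1997,0.9764,0.0816) + (0.5320)·(0.0106,0.8297,-0.5582) = (0.1119, 0.9608, -0.2535).
Converting back: φ = atan2(z, √(x²+y²)) = -14.69°, λ = atan2(y, x) = 83.36°.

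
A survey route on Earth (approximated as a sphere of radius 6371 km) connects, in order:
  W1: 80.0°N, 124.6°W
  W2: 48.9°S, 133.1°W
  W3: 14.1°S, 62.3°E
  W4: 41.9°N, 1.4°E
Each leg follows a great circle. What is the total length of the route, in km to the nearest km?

35991 km

Leg W1→W2: central angle 2.2513 rad, distance 14343.3 km.
Leg W2→W3: central angle 2.0165 rad, distance 12847.2 km.
Leg W3→W4: central angle 1.3813 rad, distance 8800.1 km.
Total: 14343.3 + 12847.2 + 8800.1 ≈ 35991 km.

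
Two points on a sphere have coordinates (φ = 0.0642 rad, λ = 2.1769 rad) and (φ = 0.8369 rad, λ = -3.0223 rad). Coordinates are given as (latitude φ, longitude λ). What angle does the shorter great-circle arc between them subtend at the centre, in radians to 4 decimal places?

In radians: φ₁ = 0.0642, φ₂ = 0.8369, Δλ = 62.108° = 1.0840 rad.
Haversine: a = sin²(Δφ/2) + cos φ₁ cos φ₂ sin²(Δλ/2) = 0.1420 + (0.9979)(0.6698)(0.2661) = 0.31984.
Central angle c = 2·arcsin(√a) = 1.20219 rad.
So the angular separation is 1.2022 rad.

1.2022 rad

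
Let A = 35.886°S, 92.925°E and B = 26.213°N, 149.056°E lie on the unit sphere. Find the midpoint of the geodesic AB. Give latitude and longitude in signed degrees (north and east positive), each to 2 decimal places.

Central angle δ = 1.4241 rad. Interpolating on the sphere with fraction f = 0.5:
P = [sin((1−f)δ)·A + sin(fδ)·B] / sin δ = 0.6605·A + 0.6605·B in Cartesian coordinates,
giving P = (-0.5355, 0.8391, -0.0954), i.e. latitude -5.48°, longitude 122.55°.

-5.48°, 122.55°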